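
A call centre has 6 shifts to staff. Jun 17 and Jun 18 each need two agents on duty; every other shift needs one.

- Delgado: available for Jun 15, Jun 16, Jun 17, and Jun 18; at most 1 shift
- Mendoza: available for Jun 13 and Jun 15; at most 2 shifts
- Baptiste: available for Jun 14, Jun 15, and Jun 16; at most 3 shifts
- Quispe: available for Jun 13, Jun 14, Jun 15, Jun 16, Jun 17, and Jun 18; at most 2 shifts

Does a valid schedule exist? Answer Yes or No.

Total capacity is 8 and 8 slots are needed, so capacity alone doesn't rule it out.
Shifts {Jun 17, Jun 18} need 4 worker-slots in total, but the agents available for any of those shifts (Delgado and Quispe) can supply at most 3 among them. So no valid schedule exists.

No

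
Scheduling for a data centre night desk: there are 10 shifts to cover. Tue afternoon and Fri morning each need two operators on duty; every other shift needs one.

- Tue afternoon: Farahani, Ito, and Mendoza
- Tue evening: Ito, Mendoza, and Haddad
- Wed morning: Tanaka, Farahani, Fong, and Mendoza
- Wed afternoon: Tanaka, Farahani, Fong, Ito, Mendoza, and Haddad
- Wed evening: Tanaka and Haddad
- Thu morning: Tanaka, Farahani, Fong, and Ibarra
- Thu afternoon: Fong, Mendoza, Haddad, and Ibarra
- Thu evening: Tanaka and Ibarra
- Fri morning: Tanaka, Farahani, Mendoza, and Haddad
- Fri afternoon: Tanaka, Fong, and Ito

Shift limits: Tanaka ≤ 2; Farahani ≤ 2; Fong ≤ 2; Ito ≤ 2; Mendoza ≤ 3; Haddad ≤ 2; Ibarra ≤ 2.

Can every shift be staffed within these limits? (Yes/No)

Yes

One valid schedule: Tue afternoon→Farahani+Ito, Tue evening→Ito, Wed morning→Farahani, Wed afternoon→Mendoza, Wed evening→Tanaka, Thu morning→Fong, Thu afternoon→Mendoza, Thu evening→Tanaka, Fri morning→Mendoza+Haddad, Fri afternoon→Fong.
Loads: Tanaka 2/2, Farahani 2/2, Fong 2/2, Ito 2/2, Mendoza 3/3, Haddad 1/2, Ibarra 0/2 — all within limits.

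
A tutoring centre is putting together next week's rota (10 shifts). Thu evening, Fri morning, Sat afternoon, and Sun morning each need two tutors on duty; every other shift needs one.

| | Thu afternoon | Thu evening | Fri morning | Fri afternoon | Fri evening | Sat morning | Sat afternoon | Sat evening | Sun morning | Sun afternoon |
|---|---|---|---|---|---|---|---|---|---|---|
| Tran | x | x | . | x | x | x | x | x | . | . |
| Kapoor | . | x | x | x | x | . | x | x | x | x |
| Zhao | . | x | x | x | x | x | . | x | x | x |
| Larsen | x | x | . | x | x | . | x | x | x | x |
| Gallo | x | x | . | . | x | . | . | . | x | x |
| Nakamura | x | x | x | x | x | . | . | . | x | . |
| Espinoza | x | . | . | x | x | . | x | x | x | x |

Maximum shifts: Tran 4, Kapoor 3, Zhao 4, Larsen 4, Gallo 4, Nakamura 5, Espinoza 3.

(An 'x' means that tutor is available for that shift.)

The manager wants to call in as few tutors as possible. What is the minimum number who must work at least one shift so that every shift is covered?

14 slots to fill and no one can take more than 5, so at least ⌈14/5⌉ = 3 tutors are needed.
Any 3 tutors together have capacity at most 5+4+4 = 13 < 14 slots, so 3 can never suffice.
Tran, Kapoor, Zhao, and Larsen alone can cover everything: Thu afternoon→Tran, Thu evening→Zhao+Larsen, Fri morning→Kapoor+Zhao, Fri afternoon→Tran, Fri evening→Larsen, Sat morning→Tran, Sat afternoon→Tran+Kapoor, Sat evening→Larsen, Sun morning→Kapoor+Zhao, Sun afternoon→Zhao.

4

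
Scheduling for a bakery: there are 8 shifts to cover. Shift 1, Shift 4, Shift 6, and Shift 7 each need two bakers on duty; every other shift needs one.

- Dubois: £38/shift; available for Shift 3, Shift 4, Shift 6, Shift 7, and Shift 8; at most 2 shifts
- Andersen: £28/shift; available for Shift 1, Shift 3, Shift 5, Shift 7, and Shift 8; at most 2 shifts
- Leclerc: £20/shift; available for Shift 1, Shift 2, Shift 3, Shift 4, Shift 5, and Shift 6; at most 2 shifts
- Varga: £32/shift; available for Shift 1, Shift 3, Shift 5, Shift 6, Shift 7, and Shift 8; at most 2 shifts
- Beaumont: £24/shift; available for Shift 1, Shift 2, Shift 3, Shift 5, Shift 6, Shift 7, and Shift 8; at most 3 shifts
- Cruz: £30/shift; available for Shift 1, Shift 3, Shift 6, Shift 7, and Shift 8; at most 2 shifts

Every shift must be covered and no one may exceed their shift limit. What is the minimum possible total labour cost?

£330

Shift 4 can only be covered by Dubois and Leclerc, so that assignment is forced.
Picking the cheapest available baker for each shift independently would cost £282, but that ignores the shift limits.
An optimal schedule: Shift 1→Andersen+Cruz, Shift 2→Leclerc, Shift 3→Beaumont, Shift 4→Leclerc+Dubois, Shift 5→Beaumont, Shift 6→Cruz+Varga, Shift 7→Andersen+Varga, Shift 8→Beaumont.
Total: 28 + 30 + 20 + 24 + 20 + 38 + 24 + 30 + 32 + 28 + 32 + 24 = £330.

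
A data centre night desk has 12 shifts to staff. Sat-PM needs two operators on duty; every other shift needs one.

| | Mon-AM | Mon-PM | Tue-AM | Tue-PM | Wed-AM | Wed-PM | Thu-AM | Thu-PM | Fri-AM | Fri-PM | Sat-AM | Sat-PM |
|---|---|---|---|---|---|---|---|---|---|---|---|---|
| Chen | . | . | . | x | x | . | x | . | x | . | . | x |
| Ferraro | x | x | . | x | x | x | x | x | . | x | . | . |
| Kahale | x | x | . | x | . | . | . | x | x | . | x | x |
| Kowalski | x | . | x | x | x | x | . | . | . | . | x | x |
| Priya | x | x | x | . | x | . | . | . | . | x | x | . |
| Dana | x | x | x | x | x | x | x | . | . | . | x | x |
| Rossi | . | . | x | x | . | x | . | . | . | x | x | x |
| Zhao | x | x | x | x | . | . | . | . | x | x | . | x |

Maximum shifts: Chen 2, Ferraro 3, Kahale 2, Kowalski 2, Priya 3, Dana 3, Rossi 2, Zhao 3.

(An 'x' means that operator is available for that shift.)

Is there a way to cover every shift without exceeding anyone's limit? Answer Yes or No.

Yes

One valid schedule: Mon-AM→Priya, Mon-PM→Kahale, Tue-AM→Kowalski, Tue-PM→Dana, Wed-AM→Kowalski, Wed-PM→Ferraro, Thu-AM→Chen, Thu-PM→Ferraro, Fri-AM→Chen, Fri-PM→Ferraro, Sat-AM→Kahale, Sat-PM→Dana+Rossi.
Loads: Chen 2/2, Ferraro 3/3, Kahale 2/2, Kowalski 2/2, Priya 1/3, Dana 2/3, Rossi 1/2, Zhao 0/3 — all within limits.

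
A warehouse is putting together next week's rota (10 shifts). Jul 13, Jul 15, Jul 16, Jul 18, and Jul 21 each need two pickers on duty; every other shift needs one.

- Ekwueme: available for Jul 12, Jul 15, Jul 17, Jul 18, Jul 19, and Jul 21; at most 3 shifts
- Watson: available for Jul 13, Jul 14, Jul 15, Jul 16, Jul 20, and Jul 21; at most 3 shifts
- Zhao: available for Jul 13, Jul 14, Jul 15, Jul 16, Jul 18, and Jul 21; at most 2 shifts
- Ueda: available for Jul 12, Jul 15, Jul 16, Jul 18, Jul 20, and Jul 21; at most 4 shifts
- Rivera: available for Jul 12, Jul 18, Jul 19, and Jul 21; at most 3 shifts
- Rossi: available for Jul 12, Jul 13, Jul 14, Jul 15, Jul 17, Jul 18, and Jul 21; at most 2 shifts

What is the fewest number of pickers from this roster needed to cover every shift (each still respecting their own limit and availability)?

15 slots to fill and no one can take more than 4, so at least ⌈15/4⌉ = 4 pickers are needed.
Any 4 pickers together have capacity at most 4+3+3+3 = 13 < 15 slots, so 4 can never suffice.
Ekwueme, Watson, Zhao, Ueda, and Rivera alone can cover everything: Jul 12→Rivera, Jul 13→Watson+Zhao, Jul 14→Watson, Jul 15→Ekwueme+Ueda, Jul 16→Zhao+Ueda, Jul 17→Ekwueme, Jul 18→Ueda+Rivera, Jul 19→Ekwueme, Jul 20→Watson, Jul 21→Ueda+Rivera.

5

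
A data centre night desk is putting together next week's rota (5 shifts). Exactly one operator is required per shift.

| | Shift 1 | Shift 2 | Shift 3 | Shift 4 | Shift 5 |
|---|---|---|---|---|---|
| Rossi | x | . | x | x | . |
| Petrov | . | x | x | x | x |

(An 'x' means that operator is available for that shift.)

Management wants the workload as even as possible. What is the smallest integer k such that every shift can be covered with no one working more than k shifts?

3

With 2 operators and 5 worker-slots to fill, someone must work at least ⌈5/2⌉ = 3 shifts, so k ≥ 3.
k = 3 works: Shift 1→Rossi, Shift 2→Petrov, Shift 3→Rossi, Shift 4→Rossi, Shift 5→Petrov.
Loads: Rossi 3, Petrov 2 — all ≤ 3.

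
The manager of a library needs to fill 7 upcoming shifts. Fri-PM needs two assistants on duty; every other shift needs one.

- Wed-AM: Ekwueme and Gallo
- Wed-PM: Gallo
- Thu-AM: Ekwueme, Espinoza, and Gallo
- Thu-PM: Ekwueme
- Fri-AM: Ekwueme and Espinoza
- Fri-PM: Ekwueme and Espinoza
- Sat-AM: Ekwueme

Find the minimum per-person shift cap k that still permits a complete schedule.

With 3 assistants and 8 worker-slots to fill, someone must work at least ⌈8/3⌉ = 3 shifts, so k ≥ 3.
k = 3 works: Wed-AM→Gallo, Wed-PM→Gallo, Thu-AM→Espinoza, Thu-PM→Ekwueme, Fri-AM→Espinoza, Fri-PM→Ekwueme+Espinoza, Sat-AM→Ekwueme.
Loads: Ekwueme 3, Espinoza 3, Gallo 2 — all ≤ 3.

3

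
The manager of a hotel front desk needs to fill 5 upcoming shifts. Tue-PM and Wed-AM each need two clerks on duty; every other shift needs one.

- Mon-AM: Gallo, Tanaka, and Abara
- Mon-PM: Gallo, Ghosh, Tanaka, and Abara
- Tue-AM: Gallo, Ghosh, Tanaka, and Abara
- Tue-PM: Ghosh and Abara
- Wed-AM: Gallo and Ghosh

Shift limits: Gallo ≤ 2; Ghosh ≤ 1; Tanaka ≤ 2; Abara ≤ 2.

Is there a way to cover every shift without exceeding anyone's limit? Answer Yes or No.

No

Total capacity is 7 and 7 slots are needed, so capacity alone doesn't rule it out.
Shifts {Tue-PM, Wed-AM} need 4 worker-slots in total, but the clerks available for any of those shifts (Gallo, Ghosh, and Abara) can supply at most 3 among them. So no valid schedule exists.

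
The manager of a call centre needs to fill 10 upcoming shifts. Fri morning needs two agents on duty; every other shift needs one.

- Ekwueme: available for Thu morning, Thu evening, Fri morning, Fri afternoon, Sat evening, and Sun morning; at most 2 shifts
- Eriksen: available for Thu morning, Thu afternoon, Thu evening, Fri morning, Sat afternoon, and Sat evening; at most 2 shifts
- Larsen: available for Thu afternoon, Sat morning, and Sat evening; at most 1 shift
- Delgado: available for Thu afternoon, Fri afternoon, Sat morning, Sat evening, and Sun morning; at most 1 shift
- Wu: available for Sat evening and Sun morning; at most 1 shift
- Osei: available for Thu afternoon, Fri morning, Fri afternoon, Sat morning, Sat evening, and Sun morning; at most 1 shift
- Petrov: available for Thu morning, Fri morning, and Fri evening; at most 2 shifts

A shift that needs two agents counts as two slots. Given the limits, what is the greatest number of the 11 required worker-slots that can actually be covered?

10

Total capacity across all agents is 2+2+1+1+1+1+2 = 10, and 11 slots are needed, so at most 10 can be filled.
An assignment achieving 10: Thu morning→Ekwueme, Thu afternoon→Eriksen, Thu evening→Ekwueme, Fri morning→Osei+Petrov, Fri afternoon→Delgado, Fri evening→Petrov, Sat morning→Larsen, Sat afternoon→Eriksen, Sun morning→Wu.
Loads: Ekwueme 2/2, Eriksen 2/2, Larsen 1/1, Delgado 1/1, Wu 1/1, Osei 1/1, Petrov 2/2.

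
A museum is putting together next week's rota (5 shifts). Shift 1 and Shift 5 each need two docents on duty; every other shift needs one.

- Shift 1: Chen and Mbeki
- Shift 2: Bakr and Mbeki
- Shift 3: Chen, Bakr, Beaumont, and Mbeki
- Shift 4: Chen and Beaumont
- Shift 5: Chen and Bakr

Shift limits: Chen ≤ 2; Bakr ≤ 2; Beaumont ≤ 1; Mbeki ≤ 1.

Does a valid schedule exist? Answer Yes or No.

Shifts {Shift 1, Shift 2, Shift 3, Shift 4, Shift 5} need 7 worker-slots in total, but the docents available for any of those shifts (Chen, Bakr, Beaumont, and Mbeki) can supply at most 6 among them. So no valid schedule exists.

No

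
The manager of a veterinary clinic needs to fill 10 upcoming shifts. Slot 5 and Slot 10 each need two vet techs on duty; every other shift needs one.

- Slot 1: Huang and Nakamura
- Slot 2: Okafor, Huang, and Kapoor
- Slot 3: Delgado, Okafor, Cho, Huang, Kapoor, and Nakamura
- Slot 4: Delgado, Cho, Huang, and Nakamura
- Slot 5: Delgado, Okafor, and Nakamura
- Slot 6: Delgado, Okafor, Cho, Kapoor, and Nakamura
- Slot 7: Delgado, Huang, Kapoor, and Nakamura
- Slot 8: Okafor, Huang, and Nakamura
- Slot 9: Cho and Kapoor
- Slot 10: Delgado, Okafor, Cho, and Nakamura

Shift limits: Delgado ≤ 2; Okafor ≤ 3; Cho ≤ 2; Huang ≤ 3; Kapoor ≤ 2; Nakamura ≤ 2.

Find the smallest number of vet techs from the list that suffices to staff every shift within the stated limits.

5

12 slots to fill and no one can take more than 3, so at least ⌈12/3⌉ = 4 vet techs are needed.
Any 4 vet techs together have capacity at most 3+3+2+2 = 10 < 12 slots, so 4 can never suffice.
Delgado, Okafor, Cho, Huang, and Kapoor alone can cover everything: Slot 1→Huang, Slot 2→Okafor, Slot 3→Kapoor, Slot 4→Huang, Slot 5→Delgado+Okafor, Slot 6→Kapoor, Slot 7→Huang, Slot 8→Okafor, Slot 9→Cho, Slot 10→Delgado+Cho.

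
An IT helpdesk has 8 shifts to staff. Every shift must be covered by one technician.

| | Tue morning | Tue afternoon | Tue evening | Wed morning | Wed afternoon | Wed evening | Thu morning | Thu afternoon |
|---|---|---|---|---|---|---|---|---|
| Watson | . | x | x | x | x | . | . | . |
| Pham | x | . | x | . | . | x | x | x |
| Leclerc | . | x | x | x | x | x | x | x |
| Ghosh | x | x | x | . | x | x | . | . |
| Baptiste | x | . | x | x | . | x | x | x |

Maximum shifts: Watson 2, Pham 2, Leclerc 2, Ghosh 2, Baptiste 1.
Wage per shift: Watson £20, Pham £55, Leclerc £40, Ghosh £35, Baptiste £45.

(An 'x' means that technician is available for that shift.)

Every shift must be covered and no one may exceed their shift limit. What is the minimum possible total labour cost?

£290

Picking the cheapest available technician for each shift independently would cost £230, but that ignores the shift limits.
An optimal schedule: Tue morning→Ghosh, Tue afternoon→Watson, Tue evening→Pham, Wed morning→Watson, Wed afternoon→Ghosh, Wed evening→Baptiste, Thu morning→Leclerc, Thu afternoon→Leclerc.
Total: 35 + 20 + 55 + 20 + 35 + 45 + 40 + 40 = £290.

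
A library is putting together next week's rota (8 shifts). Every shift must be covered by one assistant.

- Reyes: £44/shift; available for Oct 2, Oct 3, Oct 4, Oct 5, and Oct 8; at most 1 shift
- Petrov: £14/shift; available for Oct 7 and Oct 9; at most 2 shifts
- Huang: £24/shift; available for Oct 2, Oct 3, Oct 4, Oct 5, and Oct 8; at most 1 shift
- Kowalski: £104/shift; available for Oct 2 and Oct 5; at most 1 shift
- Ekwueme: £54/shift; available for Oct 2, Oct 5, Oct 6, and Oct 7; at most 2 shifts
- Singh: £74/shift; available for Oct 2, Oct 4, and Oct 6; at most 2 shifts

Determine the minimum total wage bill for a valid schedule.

£352

Oct 9 can only be covered by Petrov, so that assignment is forced.
Picking the cheapest available assistant for each shift independently would cost £202, but that ignores the shift limits.
An optimal schedule: Oct 2→Singh, Oct 3→Huang, Oct 4→Singh, Oct 5→Ekwueme, Oct 6→Ekwueme, Oct 7→Petrov, Oct 8→Reyes, Oct 9→Petrov.
Total: 74 + 24 + 74 + 54 + 54 + 14 + 44 + 14 = £352.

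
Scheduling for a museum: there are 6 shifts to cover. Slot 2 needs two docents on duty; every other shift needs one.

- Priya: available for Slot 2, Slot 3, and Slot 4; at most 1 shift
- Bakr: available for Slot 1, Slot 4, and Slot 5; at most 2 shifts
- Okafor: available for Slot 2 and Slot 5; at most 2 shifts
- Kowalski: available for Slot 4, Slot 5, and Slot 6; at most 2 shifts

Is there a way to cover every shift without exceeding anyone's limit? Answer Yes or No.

No

Total capacity is 7 and 7 slots are needed, so capacity alone doesn't rule it out.
Shifts {Slot 2, Slot 3} need 3 worker-slots in total, but the docents available for any of those shifts (Priya and Okafor) can supply at most 2 among them. So no valid schedule exists.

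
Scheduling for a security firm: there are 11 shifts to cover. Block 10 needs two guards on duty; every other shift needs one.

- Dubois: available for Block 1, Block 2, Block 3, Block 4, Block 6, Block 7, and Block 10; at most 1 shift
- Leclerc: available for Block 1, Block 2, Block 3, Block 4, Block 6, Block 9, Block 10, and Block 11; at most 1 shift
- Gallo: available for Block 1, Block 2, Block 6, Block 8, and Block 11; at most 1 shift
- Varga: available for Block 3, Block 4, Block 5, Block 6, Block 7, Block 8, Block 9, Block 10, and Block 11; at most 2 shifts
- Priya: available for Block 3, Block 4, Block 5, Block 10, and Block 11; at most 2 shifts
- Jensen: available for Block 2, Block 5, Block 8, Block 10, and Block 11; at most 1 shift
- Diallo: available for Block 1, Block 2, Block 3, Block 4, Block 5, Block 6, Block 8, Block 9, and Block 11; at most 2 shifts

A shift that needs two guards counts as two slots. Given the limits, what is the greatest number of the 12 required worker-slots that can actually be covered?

10

Total capacity across all guards is 1+1+1+2+2+1+2 = 10, and 12 slots are needed, so at most 10 can be filled.
An assignment achieving 10: Block 1→Gallo, Block 2→Jensen, Block 3→Priya, Block 4→Priya, Block 5→Varga, Block 6→Diallo, Block 7→Dubois, Block 8→Varga, Block 9→Leclerc, Block 11→Diallo.
Loads: Dubois 1/1, Leclerc 1/1, Gallo 1/1, Varga 2/2, Priya 2/2, Jensen 1/1, Diallo 2/2.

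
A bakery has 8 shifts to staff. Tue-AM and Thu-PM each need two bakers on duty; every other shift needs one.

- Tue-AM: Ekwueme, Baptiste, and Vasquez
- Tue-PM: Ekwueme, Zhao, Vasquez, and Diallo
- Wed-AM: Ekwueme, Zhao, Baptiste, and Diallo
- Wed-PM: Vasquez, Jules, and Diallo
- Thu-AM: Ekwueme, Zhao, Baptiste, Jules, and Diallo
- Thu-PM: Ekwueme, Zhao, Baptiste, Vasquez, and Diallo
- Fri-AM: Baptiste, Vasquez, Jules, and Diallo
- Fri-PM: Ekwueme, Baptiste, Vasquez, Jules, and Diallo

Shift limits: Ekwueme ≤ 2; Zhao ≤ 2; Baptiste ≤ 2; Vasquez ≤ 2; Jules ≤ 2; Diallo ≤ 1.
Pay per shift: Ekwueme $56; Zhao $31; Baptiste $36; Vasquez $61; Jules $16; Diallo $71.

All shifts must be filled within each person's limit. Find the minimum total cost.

Picking the cheapest available baker for each shift independently would cost $285, but that ignores the shift limits.
An optimal schedule: Tue-AM→Baptiste+Ekwueme, Tue-PM→Zhao, Wed-AM→Zhao, Wed-PM→Jules, Thu-AM→Baptiste, Thu-PM→Ekwueme+Vasquez, Fri-AM→Jules, Fri-PM→Vasquez.
Total: 36 + 56 + 31 + 31 + 16 + 36 + 56 + 61 + 16 + 61 = $400.

$400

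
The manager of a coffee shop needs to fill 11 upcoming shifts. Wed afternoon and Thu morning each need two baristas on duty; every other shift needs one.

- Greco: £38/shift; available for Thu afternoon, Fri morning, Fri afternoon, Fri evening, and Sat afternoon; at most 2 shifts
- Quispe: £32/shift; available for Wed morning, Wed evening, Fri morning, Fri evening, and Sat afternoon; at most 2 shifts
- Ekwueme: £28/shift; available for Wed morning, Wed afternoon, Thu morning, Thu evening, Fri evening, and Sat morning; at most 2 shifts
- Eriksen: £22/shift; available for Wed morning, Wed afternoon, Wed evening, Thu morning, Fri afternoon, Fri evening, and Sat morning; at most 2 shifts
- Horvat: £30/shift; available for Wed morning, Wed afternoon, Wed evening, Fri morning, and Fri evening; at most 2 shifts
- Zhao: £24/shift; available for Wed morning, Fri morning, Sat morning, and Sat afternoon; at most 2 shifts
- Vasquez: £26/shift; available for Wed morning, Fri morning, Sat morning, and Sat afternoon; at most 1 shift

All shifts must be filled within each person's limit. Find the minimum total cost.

£374

Thu morning can only be covered by Ekwueme and Eriksen, so that assignment is forced.
Thu afternoon can only be covered by Greco, so that assignment is forced.
Thu evening can only be covered by Ekwueme, so that assignment is forced.
Picking the cheapest available barista for each shift independently would cost £324, but that ignores the shift limits.
An optimal schedule: Wed morning→Vasquez, Wed afternoon→Eriksen+Horvat, Wed evening→Quispe, Thu morning→Ekwueme+Eriksen, Thu afternoon→Greco, Thu evening→Ekwueme, Fri morning→Zhao, Fri afternoon→Greco, Fri evening→Horvat, Sat morning→Zhao, Sat afternoon→Quispe.
Total: 26 + 22 + 30 + 32 + 28 + 22 + 38 + 28 + 24 + 38 + 30 + 24 + 32 = £374.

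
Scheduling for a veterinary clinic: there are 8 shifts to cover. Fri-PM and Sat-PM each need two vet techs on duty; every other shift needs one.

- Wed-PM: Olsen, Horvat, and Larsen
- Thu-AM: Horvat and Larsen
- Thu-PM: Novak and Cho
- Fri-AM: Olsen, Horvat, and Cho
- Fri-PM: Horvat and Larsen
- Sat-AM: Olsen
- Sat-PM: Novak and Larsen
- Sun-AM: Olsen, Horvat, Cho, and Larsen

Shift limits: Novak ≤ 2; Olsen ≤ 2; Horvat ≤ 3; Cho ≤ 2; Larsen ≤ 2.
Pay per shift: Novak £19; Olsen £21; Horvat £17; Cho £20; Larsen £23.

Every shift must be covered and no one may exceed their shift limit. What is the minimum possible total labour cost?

£196

Fri-PM can only be covered by Horvat and Larsen, so that assignment is forced.
Sat-AM can only be covered by Olsen, so that assignment is forced.
Sat-PM can only be covered by Novak and Larsen, so that assignment is forced.
Picking the cheapest available vet tech for each shift independently would cost £190, but that ignores the shift limits.
An optimal schedule: Wed-PM→Horvat, Thu-AM→Horvat, Thu-PM→Novak, Fri-AM→Cho, Fri-PM→Horvat+Larsen, Sat-AM→Olsen, Sat-PM→Novak+Larsen, Sun-AM→Cho.
Total: 17 + 17 + 19 + 20 + 17 + 23 + 21 + 19 + 23 + 20 = £196.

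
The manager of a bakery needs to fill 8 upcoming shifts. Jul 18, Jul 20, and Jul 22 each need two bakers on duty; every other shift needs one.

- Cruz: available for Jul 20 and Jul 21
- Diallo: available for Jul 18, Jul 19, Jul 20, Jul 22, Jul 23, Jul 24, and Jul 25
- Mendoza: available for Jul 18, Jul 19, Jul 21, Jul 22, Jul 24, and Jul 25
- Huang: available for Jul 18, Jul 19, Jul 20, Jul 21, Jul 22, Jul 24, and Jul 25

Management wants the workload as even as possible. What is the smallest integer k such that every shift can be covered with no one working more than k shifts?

With 4 bakers and 11 worker-slots to fill, someone must work at least ⌈11/4⌉ = 3 shifts, so k ≥ 3.
k = 3 works: Jul 18→Diallo+Mendoza, Jul 19→Diallo, Jul 20→Cruz+Huang, Jul 21→Cruz, Jul 22→Mendoza+Huang, Jul 23→Diallo, Jul 24→Mendoza, Jul 25→Huang.
Loads: Cruz 2, Diallo 3, Mendoza 3, Huang 3 — all ≤ 3.

3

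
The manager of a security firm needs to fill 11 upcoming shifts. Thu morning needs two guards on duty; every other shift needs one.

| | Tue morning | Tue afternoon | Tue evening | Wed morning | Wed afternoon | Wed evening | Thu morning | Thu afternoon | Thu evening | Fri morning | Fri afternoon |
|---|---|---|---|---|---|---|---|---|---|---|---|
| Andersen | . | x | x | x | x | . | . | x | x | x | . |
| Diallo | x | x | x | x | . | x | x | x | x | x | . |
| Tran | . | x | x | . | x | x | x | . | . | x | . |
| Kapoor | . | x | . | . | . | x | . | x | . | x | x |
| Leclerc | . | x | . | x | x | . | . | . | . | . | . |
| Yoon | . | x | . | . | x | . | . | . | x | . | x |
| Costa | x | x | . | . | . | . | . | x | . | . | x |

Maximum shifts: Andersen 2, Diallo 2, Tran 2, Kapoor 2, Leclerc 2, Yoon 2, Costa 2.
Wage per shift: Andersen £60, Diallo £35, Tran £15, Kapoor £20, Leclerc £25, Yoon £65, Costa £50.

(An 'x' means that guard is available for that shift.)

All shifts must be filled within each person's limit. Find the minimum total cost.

Thu morning can only be covered by Diallo and Tran, so that assignment is forced.
Picking the cheapest available guard for each shift independently would cost £260, but that ignores the shift limits.
An optimal schedule: Tue morning→Diallo, Tue afternoon→Costa, Tue evening→Tran, Wed morning→Leclerc, Wed afternoon→Leclerc, Wed evening→Kapoor, Thu morning→Tran+Diallo, Thu afternoon→Costa, Thu evening→Andersen, Fri morning→Andersen, Fri afternoon→Kapoor.
Total: 35 + 50 + 15 + 25 + 25 + 20 + 15 + 35 + 50 + 60 + 60 + 20 = £410.

£410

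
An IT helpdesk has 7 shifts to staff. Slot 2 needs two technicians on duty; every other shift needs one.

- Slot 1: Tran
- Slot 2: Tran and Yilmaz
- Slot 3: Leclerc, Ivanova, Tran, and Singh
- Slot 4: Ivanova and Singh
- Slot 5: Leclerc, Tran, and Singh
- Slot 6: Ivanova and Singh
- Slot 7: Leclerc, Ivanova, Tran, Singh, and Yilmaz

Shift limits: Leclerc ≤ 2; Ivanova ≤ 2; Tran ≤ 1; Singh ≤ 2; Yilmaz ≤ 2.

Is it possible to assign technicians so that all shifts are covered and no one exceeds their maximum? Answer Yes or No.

Total capacity is 9 and 8 slots are needed, so capacity alone doesn't rule it out.
Shifts {Slot 1, Slot 2} need 3 worker-slots in total, but the technicians available for any of those shifts (Tran and Yilmaz) can supply at most 2 among them. So no valid schedule exists.

No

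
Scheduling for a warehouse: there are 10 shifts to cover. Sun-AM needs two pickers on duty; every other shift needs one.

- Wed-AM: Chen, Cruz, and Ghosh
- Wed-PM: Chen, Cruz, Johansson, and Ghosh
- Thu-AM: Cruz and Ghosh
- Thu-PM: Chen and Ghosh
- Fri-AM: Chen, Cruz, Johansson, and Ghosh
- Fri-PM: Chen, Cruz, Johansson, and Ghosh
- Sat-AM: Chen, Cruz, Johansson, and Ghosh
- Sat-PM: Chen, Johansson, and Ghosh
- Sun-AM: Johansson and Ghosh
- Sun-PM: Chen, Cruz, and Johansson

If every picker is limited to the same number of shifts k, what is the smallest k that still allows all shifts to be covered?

With 4 pickers and 11 worker-slots to fill, someone must work at least ⌈11/4⌉ = 3 shifts, so k ≥ 3.
k = 3 works: Wed-AM→Chen, Wed-PM→Cruz, Thu-AM→Cruz, Thu-PM→Chen, Fri-AM→Johansson, Fri-PM→Johansson, Sat-AM→Ghosh, Sat-PM→Chen, Sun-AM→Johansson+Ghosh, Sun-PM→Cruz.
Loads: Chen 3, Cruz 3, Johansson 3, Ghosh 2 — all ≤ 3.

3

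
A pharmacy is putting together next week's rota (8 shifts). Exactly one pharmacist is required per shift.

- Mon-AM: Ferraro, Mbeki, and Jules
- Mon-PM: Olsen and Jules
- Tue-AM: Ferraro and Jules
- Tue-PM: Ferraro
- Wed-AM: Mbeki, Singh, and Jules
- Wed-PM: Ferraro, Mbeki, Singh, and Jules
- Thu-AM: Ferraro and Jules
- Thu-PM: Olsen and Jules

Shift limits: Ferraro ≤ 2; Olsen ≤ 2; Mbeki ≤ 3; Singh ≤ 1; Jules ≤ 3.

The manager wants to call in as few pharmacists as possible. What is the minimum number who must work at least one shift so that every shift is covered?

8 slots to fill and no one can take more than 3, so at least ⌈8/3⌉ = 3 pharmacists are needed.
Ferraro, Mbeki, and Jules alone can cover everything: Mon-AM→Mbeki, Mon-PM→Jules, Tue-AM→Ferraro, Tue-PM→Ferraro, Wed-AM→Mbeki, Wed-PM→Mbeki, Thu-AM→Jules, Thu-PM→Jules.

3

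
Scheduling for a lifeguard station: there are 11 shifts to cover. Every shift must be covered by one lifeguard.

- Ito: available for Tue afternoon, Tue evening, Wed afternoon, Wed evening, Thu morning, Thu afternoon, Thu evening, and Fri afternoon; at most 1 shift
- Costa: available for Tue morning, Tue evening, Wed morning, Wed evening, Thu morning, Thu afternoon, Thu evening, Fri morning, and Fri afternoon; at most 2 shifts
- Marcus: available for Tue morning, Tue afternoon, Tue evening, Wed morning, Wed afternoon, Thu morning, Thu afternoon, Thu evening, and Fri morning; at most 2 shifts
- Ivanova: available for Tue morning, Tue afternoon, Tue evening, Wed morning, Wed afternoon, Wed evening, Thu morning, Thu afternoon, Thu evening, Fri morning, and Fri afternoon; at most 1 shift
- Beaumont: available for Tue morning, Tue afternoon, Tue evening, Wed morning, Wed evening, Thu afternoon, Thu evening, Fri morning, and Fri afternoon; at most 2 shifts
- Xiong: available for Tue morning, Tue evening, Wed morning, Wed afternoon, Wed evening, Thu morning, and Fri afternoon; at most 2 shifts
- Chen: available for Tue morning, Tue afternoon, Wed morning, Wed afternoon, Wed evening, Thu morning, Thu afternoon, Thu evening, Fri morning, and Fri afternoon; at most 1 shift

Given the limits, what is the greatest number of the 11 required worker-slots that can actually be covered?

11

Total capacity across all lifeguards is 1+2+2+1+2+2+1 = 11, and 11 slots are needed, so at most 11 can be filled.
An assignment achieving 11: Tue morning→Costa, Tue afternoon→Ito, Tue evening→Marcus, Wed morning→Ivanova, Wed afternoon→Marcus, Wed evening→Beaumont, Thu morning→Xiong, Thu afternoon→Beaumont, Thu evening→Chen, Fri morning→Costa, Fri afternoon→Xiong.
Loads: Ito 1/1, Costa 2/2, Marcus 2/2, Ivanova 1/1, Beaumont 2/2, Xiong 2/2, Chen 1/1.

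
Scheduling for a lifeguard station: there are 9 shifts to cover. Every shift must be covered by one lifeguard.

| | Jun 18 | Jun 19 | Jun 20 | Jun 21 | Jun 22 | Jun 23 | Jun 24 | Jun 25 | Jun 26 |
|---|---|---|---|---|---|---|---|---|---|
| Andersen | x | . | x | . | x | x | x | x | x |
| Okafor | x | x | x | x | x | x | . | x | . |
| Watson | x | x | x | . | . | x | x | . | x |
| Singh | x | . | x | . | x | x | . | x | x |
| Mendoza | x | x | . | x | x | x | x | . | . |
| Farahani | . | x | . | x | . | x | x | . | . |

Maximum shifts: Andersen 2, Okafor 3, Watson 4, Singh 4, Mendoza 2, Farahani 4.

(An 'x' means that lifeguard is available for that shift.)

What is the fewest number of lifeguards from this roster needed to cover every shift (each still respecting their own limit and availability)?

9 slots to fill and no one can take more than 4, so at least ⌈9/4⌉ = 3 lifeguards are needed.
Andersen, Okafor, and Watson alone can cover everything: Jun 18→Watson, Jun 19→Okafor, Jun 20→Watson, Jun 21→Okafor, Jun 22→Andersen, Jun 23→Watson, Jun 24→Andersen, Jun 25→Okafor, Jun 26→Watson.

3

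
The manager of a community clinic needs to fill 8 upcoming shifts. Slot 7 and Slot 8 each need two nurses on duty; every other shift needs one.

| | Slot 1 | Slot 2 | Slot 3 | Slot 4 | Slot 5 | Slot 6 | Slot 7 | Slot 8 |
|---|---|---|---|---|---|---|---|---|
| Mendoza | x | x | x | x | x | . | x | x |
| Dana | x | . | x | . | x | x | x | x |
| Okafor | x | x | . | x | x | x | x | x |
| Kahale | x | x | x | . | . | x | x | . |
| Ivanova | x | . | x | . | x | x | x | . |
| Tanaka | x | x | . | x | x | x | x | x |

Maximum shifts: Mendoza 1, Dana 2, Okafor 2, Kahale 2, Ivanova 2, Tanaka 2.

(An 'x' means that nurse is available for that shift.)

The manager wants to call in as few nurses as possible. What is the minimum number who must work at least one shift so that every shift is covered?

5

10 slots to fill and no one can take more than 2, so at least ⌈10/2⌉ = 5 nurses are needed.
Dana, Okafor, Kahale, Ivanova, and Tanaka alone can cover everything: Slot 1→Kahale, Slot 2→Okafor, Slot 3→Dana, Slot 4→Okafor, Slot 5→Ivanova, Slot 6→Kahale, Slot 7→Ivanova+Tanaka, Slot 8→Dana+Tanaka.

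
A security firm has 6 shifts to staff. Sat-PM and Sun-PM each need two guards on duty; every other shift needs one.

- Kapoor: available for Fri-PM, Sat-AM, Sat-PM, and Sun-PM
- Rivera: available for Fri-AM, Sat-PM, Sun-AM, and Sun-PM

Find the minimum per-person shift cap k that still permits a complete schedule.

With 2 guards and 8 worker-slots to fill, someone must work at least ⌈8/2⌉ = 4 shifts, so k ≥ 4.
k = 4 works: Fri-AM→Rivera, Fri-PM→Kapoor, Sat-AM→Kapoor, Sat-PM→Kapoor+Rivera, Sun-AM→Rivera, Sun-PM→Kapoor+Rivera.
Loads: Kapoor 4, Rivera 4 — all ≤ 4.

4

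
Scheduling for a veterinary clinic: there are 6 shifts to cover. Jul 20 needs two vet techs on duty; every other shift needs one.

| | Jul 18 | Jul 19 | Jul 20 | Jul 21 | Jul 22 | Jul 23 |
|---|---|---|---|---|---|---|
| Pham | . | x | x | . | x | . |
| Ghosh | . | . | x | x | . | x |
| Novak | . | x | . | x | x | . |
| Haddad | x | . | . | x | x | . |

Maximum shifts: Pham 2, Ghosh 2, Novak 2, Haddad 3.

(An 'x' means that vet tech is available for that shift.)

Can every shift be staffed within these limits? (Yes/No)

Yes

Jul 18 can only be covered by Haddad, so that assignment is forced.
Jul 20 can only be covered by Pham and Ghosh, so that assignment is forced.
Jul 23 can only be covered by Ghosh, so that assignment is forced.
One valid schedule: Jul 18→Haddad, Jul 19→Pham, Jul 20→Pham+Ghosh, Jul 21→Novak, Jul 22→Novak, Jul 23→Ghosh.
Loads: Pham 2/2, Ghosh 2/2, Novak 2/2, Haddad 1/3 — all within limits.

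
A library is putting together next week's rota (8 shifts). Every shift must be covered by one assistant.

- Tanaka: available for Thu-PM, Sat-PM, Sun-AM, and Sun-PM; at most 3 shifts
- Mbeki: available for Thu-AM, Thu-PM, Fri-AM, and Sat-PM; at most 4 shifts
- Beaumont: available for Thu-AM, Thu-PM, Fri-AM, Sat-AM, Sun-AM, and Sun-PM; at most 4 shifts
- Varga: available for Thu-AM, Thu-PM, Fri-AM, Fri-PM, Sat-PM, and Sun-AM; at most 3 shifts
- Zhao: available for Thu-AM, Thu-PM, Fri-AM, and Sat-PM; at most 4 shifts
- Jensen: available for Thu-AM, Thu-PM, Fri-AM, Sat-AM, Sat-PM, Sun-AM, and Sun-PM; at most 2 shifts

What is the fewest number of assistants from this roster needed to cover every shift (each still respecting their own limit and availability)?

3

8 slots to fill and no one can take more than 4, so at least ⌈8/4⌉ = 2 assistants are needed.
No set of 2 assistants can cover every shift (each such set leaves at least one shift with no one available or exceeds a cap).
Tanaka, Beaumont, and Varga alone can cover everything: Thu-AM→Beaumont, Thu-PM→Tanaka, Fri-AM→Beaumont, Fri-PM→Varga, Sat-AM→Beaumont, Sat-PM→Tanaka, Sun-AM→Beaumont, Sun-PM→Tanaka.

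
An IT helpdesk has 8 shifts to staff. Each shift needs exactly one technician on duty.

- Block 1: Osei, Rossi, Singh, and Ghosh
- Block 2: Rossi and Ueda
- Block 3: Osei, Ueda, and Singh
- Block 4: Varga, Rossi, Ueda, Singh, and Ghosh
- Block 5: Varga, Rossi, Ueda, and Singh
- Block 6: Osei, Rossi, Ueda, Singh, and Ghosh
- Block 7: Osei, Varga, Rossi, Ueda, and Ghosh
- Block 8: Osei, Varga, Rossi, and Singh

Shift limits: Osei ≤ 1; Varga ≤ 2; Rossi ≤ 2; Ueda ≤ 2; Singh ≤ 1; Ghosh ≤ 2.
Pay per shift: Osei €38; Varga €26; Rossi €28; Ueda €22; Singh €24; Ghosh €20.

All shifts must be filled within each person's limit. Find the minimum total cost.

€188

Picking the cheapest available technician for each shift independently would cost €170, but that ignores the shift limits.
An optimal schedule: Block 1→Ghosh, Block 2→Ueda, Block 3→Ueda, Block 4→Ghosh, Block 5→Singh, Block 6→Rossi, Block 7→Varga, Block 8→Varga.
Total: 20 + 22 + 22 + 20 + 24 + 28 + 26 + 26 = €188.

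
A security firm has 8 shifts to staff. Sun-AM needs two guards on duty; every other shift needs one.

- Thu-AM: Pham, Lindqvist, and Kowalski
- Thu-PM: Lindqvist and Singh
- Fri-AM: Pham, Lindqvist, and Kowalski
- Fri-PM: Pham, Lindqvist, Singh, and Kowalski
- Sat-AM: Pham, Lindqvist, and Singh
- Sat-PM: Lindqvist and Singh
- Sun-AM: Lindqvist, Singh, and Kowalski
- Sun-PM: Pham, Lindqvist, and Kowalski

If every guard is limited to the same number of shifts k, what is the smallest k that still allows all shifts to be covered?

3

With 4 guards and 9 worker-slots to fill, someone must work at least ⌈9/4⌉ = 3 shifts, so k ≥ 3.
k = 3 works: Thu-AM→Pham, Thu-PM→Lindqvist, Fri-AM→Pham, Fri-PM→Singh, Sat-AM→Pham, Sat-PM→Lindqvist, Sun-AM→Lindqvist+Singh, Sun-PM→Kowalski.
Loads: Pham 3, Lindqvist 3, Singh 2, Kowalski 1 — all ≤ 3.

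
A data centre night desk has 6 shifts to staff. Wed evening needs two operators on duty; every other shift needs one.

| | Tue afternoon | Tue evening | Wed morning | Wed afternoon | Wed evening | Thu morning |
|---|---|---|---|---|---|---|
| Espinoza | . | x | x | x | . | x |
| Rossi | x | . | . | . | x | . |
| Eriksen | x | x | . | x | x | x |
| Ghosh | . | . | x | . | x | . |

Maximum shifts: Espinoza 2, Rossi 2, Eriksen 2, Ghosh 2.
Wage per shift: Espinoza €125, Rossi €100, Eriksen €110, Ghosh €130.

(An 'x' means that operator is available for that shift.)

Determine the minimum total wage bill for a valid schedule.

€800

Picking the cheapest available operator for each shift independently would cost €765, but that ignores the shift limits.
An optimal schedule: Tue afternoon→Rossi, Tue evening→Espinoza, Wed morning→Espinoza, Wed afternoon→Eriksen, Wed evening→Rossi+Ghosh, Thu morning→Eriksen.
Total: 100 + 125 + 125 + 110 + 100 + 130 + 110 = €800.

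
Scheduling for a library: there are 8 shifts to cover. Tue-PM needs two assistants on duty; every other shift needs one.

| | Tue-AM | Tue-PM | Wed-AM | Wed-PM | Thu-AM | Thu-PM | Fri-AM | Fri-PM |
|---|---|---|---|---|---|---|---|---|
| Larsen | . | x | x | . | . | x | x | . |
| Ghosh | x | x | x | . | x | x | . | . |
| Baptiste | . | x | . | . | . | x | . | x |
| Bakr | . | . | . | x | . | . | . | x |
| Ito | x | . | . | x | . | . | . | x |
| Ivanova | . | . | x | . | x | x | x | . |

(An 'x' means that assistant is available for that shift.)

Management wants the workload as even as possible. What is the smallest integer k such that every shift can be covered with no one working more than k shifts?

2

With 6 assistants and 9 worker-slots to fill, someone must work at least ⌈9/6⌉ = 2 shifts, so k ≥ 2.
k = 2 works: Tue-AM→Ghosh, Tue-PM→Larsen+Baptiste, Wed-AM→Ivanova, Wed-PM→Bakr, Thu-AM→Ghosh, Thu-PM→Ivanova, Fri-AM→Larsen, Fri-PM→Baptiste.
Loads: Larsen 2, Ghosh 2, Baptiste 2, Bakr 1, Ito 0, Ivanova 2 — all ≤ 2.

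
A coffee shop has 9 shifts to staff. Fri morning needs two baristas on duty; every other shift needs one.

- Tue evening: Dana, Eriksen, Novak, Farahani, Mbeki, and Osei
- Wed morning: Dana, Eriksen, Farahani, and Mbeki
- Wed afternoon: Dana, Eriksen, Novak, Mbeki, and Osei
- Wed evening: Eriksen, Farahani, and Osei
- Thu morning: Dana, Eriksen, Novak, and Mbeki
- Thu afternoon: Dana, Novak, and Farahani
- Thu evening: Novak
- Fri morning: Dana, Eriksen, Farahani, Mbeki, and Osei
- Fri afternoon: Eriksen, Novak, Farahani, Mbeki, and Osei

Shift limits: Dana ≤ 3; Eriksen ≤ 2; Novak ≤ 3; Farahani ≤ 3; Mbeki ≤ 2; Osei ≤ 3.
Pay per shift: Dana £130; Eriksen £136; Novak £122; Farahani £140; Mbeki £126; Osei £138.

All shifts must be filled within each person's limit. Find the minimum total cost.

Thu evening can only be covered by Novak, so that assignment is forced.
Picking the cheapest available barista for each shift independently would cost £1250, but that ignores the shift limits.
An optimal schedule: Tue evening→Dana, Wed morning→Mbeki, Wed afternoon→Dana, Wed evening→Eriksen, Thu morning→Novak, Thu afternoon→Novak, Thu evening→Novak, Fri morning→Dana+Eriksen, Fri afternoon→Mbeki.
Total: 130 + 126 + 130 + 136 + 122 + 122 + 122 + 130 + 136 + 126 = £1280.

£1280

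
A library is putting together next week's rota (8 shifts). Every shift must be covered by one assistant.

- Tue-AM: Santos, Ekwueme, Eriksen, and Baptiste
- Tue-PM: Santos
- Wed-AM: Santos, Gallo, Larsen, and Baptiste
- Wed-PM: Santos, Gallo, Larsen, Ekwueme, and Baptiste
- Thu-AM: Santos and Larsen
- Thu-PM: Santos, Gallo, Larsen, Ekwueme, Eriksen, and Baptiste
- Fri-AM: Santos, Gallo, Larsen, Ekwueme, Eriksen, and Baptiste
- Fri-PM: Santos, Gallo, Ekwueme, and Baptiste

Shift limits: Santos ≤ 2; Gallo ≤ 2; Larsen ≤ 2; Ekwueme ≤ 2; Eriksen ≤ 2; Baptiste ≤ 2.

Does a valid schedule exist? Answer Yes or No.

Tue-PM can only be covered by Santos, so that assignment is forced.
One valid schedule: Tue-AM→Ekwueme, Tue-PM→Santos, Wed-AM→Gallo, Wed-PM→Larsen, Thu-AM→Santos, Thu-PM→Larsen, Fri-AM→Ekwueme, Fri-PM→Gallo.
Loads: Santos 2/2, Gallo 2/2, Larsen 2/2, Ekwueme 2/2, Eriksen 0/2, Baptiste 0/2 — all within limits.

Yes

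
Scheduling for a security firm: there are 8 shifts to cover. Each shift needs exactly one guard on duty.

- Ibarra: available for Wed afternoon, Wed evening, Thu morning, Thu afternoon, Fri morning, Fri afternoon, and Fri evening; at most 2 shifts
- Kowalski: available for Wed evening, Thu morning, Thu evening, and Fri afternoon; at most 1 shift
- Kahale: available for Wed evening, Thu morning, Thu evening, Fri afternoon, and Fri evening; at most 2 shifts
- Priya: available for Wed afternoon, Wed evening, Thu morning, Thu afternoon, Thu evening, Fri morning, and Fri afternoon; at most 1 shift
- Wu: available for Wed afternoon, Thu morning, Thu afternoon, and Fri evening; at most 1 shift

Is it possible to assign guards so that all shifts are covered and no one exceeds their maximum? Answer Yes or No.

No

Total capacity is 2+1+2+1+1 = 7 but 8 worker-slots are needed — infeasible.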